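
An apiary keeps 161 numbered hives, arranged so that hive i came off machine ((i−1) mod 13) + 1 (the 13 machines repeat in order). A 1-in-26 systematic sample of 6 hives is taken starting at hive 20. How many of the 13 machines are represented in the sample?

Consecutive selections differ by k = 26, so their machine numbers differ by 26 mod 13 = 0.
gcd(26, 13) = 13, so the sample visits 13/13 = 1 distinct residues mod 13.
Start 20 is machine 7; the machines hit are 7.

1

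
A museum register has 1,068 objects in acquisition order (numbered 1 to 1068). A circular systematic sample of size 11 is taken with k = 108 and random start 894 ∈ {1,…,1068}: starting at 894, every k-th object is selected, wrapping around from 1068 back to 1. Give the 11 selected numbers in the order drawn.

894, 1002, 42, 150, 258, 366, 474, 582, 690, 798, 906

Selection 1: 894
Selection 2: 894 + 108 = 1002
Selection 3: 1002 + 108 = 1110 → 1110 − 1068 = 42
Selection 4: 42 + 108 = 150
Selection 5: 150 + 108 = 258
Selection 6: 258 + 108 = 366
Selection 7: 366 + 108 = 474
Selection 8: 474 + 108 = 582
Selection 9: 582 + 108 = 690
Selection 10: 690 + 108 = 798
Selection 11: 798 + 108 = 906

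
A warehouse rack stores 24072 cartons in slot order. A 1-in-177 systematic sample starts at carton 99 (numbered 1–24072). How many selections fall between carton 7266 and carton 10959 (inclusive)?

21

k = 177
First selection ≥ 7266: 99 + ⌈(7266−99)/177⌉·177 = 99 + 41×177 = 7356
Last selection ≤ 10959: 99 + ⌊(10959−99)/177⌋·177 = 99 + 61×177 = 10896
Count = 61 − 41 + 1 = 21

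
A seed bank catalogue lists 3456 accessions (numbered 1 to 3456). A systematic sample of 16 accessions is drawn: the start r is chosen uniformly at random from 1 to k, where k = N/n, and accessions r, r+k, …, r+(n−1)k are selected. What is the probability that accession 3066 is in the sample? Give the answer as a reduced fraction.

k = 3456/16 = 216.
Accession 3066 is selected iff r ≡ 3066 (mod 216); exactly one such r in {1,…,216}.
Inclusion probability = 1/216.

1/216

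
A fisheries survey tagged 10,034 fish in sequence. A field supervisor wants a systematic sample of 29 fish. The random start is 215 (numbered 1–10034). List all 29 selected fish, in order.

215, 561, 907, 1253, 1599, 1945, 2291, 2637, 2983, 3329, 3675, 4021, 4367, 4713, 5059, 5405, 5751, 6097, 6443, 6789, 7135, 7481, 7827, 8173, 8519, 8865, 9211, 9557, 9903

k = N/n = 10034/29 = 346
fish 1: 215
fish 2: 215 + 346 = 561
fish 3: 561 + 346 = 907
fish 4: 907 + 346 = 1253
fish 5: 1253 + 346 = 1599
fish 6: 1599 + 346 = 1945
fish 7: 1945 + 346 = 2291
fish 8: 2291 + 346 = 2637
fish 9: 2637 + 346 = 2983
fish 10: 2983 + 346 = 3329
fish 11: 3329 + 346 = 3675
fish 12: 3675 + 346 = 4021
fish 13: 4021 + 346 = 4367
fish 14: 4367 + 346 = 4713
fish 15: 4713 + 346 = 5059
fish 16: 5059 + 346 = 5405
fish 17: 5405 + 346 = 5751
fish 18: 5751 + 346 = 6097
fish 19: 6097 + 346 = 6443
fish 20: 6443 + 346 = 6789
fish 21: 6789 + 346 = 7135
fish 22: 7135 + 346 = 7481
fish 23: 7481 + 346 = 7827
fish 24: 7827 + 346 = 8173
fish 25: 8173 + 346 = 8519
fish 26: 8519 + 346 = 8865
fish 27: 8865 + 346 = 9211
fish 28: 9211 + 346 = 9557
fish 29: 9557 + 346 = 9903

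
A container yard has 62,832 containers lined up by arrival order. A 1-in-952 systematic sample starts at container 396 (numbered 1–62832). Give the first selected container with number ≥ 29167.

29908

k = 952
Steps past start: ⌈(29167 − 396)/952⌉ = ⌈28771/952⌉ = 31
Selected container: 396 + 31×952 = 29908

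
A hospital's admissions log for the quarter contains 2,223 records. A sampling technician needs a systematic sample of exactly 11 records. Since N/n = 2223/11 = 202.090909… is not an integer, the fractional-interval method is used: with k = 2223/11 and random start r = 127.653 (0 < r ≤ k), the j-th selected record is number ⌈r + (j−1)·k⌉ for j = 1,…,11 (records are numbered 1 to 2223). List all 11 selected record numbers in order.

128, 330, 532, 734, 937, 1139, 1341, 1543, 1745, 1947, 2149

j=1: r + 0k = 127.653 → ⌈·⌉ = 128
j=2: r + 1k = 329.743909… → ⌈·⌉ = 330
j=3: r + 2k = 531.834818… → ⌈·⌉ = 532
j=4: r + 3k = 733.925727… → ⌈·⌉ = 734
j=5: r + 4k = 936.016636… → ⌈·⌉ = 937
j=6: r + 5k = 1138.107545… → ⌈·⌉ = 1139
j=7: r + 6k = 1340.198454… → ⌈·⌉ = 1341
j=8: r + 7k = 1542.289363… → ⌈·⌉ = 1543
j=9: r + 8k = 1744.380272… → ⌈·⌉ = 1745
j=10: r + 9k = 1946.471181… → ⌈·⌉ = 1947
j=11: r + 10k = 2148.562090… → ⌈·⌉ = 2149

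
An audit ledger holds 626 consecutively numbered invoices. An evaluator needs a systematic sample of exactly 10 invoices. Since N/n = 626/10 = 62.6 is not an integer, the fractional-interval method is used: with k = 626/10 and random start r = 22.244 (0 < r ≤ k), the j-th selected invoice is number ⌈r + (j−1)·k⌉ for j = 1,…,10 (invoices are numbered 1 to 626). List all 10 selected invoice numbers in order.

23, 85, 148, 211, 273, 336, 398, 461, 524, 586

j=1: r + 0k = 22.244 → ⌈·⌉ = 23
j=2: r + 1k = 84.844 → ⌈·⌉ = 85
j=3: r + 2k = 147.444 → ⌈·⌉ = 148
j=4: r + 3k = 210.044 → ⌈·⌉ = 211
j=5: r + 4k = 272.644 → ⌈·⌉ = 273
j=6: r + 5k = 335.244 → ⌈·⌉ = 336
j=7: r + 6k = 397.844 → ⌈·⌉ = 398
j=8: r + 7k = 460.444 → ⌈·⌉ = 461
j=9: r + 8k = 523.044 → ⌈·⌉ = 524
j=10: r + 9k = 585.644 → ⌈·⌉ = 586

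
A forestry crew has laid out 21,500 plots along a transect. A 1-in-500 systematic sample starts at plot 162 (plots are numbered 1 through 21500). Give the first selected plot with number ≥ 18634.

k = 500
Steps past start: ⌈(18634 − 162)/500⌉ = ⌈18472/500⌉ = 37
Selected plot: 162 + 37×500 = 18662

18662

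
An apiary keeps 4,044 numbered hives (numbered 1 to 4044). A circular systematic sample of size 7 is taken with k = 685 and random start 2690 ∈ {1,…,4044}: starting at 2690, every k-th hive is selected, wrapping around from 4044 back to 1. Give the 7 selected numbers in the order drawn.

Selection 1: 2690
Selection 2: 2690 + 685 = 3375
Selection 3: 3375 + 685 = 4060 → 4060 − 4044 = 16
Selection 4: 16 + 685 = 701
Selection 5: 701 + 685 = 1386
Selection 6: 1386 + 685 = 2071
Selection 7: 2071 + 685 = 2756

2690, 3375, 16, 701, 1386, 2071, 2756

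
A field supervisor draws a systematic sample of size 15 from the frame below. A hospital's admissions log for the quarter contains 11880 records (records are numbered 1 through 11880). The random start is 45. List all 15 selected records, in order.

45, 837, 1629, 2421, 3213, 4005, 4797, 5589, 6381, 7173, 7965, 8757, 9549, 10341, 11133

k = N/n = 11880/15 = 792
record 1: 45
record 2: 45 + 792 = 837
record 3: 837 + 792 = 1629
record 4: 1629 + 792 = 2421
record 5: 2421 + 792 = 3213
record 6: 3213 + 792 = 4005
record 7: 4005 + 792 = 4797
record 8: 4797 + 792 = 5589
record 9: 5589 + 792 = 6381
record 10: 6381 + 792 = 7173
record 11: 7173 + 792 = 7965
record 12: 7965 + 792 = 8757
record 13: 8757 + 792 = 9549
record 14: 9549 + 792 = 10341
record 15: 10341 + 792 = 11133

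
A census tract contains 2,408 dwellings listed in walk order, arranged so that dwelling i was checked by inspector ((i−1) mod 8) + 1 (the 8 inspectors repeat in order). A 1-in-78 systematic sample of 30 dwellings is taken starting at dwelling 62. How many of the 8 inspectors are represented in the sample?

Consecutive selections differ by k = 78, so their inspector numbers differ by 78 mod 8 = 6.
gcd(78, 8) = 2, so the sample visits 8/2 = 4 distinct residues mod 8.
Start 62 is inspector 6; the inspectors hit are 2, 4, 6, 8.

4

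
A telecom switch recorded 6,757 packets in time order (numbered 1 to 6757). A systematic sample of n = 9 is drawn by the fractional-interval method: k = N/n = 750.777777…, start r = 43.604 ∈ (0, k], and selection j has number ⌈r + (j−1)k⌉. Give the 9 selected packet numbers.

44, 795, 1546, 2296, 3047, 3798, 4549, 5300, 6050

j=1: r + 0k = 43.604 → ⌈·⌉ = 44
j=2: r + 1k = 794.381777… → ⌈·⌉ = 795
j=3: r + 2k = 1545.159555… → ⌈·⌉ = 1546
j=4: r + 3k = 2295.937333… → ⌈·⌉ = 2296
j=5: r + 4k = 3046.715111… → ⌈·⌉ = 3047
j=6: r + 5k = 3797.492888… → ⌈·⌉ = 3798
j=7: r + 6k = 4548.270666… → ⌈·⌉ = 4549
j=8: r + 7k = 5299.048444… → ⌈·⌉ = 5300
j=9: r + 8k = 6049.826222… → ⌈·⌉ = 6050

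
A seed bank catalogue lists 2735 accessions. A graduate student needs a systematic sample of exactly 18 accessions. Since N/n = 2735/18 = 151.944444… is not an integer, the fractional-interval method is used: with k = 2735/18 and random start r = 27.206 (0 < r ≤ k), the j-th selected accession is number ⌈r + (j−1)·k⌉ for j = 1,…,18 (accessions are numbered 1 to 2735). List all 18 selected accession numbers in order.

j=1: r + 0k = 27.206 → ⌈·⌉ = 28
j=2: r + 1k = 179.150444… → ⌈·⌉ = 180
j=3: r + 2k = 331.094888… → ⌈·⌉ = 332
j=4: r + 3k = 483.039333… → ⌈·⌉ = 484
j=5: r + 4k = 634.983777… → ⌈·⌉ = 635
j=6: r + 5k = 786.928222… → ⌈·⌉ = 787
j=7: r + 6k = 938.872666… → ⌈·⌉ = 939
j=8: r + 7k = 1090.817111… → ⌈·⌉ = 1091
j=9: r + 8k = 1242.761555… → ⌈·⌉ = 1243
j=10: r + 9k = 1394.706 → ⌈·⌉ = 1395
j=11: r + 10k = 1546.650444… → ⌈·⌉ = 1547
j=12: r + 11k = 1698.594888… → ⌈·⌉ = 1699
j=13: r + 12k = 1850.539333… → ⌈·⌉ = 1851
j=14: r + 13k = 2002.483777… → ⌈·⌉ = 2003
j=15: r + 14k = 2154.428222… → ⌈·⌉ = 2155
j=16: r + 15k = 2306.372666… → ⌈·⌉ = 2307
j=17: r + 16k = 2458.317111… → ⌈·⌉ = 2459
j=18: r + 17k = 2610.261555… → ⌈·⌉ = 2611

28, 180, 332, 484, 635, 787, 939, 1091, 1243, 1395, 1547, 1699, 1851, 2003, 2155, 2307, 2459, 2611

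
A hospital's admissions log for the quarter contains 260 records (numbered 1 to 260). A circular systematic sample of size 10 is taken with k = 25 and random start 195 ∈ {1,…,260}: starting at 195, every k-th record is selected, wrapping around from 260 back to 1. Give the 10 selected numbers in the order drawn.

Selection 1: 195
Selection 2: 195 + 25 = 220
Selection 3: 220 + 25 = 245
Selection 4: 245 + 25 = 270 → 270 − 260 = 10
Selection 5: 10 + 25 = 35
Selection 6: 35 + 25 = 60
Selection 7: 60 + 25 = 85
Selection 8: 85 + 25 = 110
Selection 9: 110 + 25 = 135
Selection 10: 135 + 25 = 160

195, 220, 245, 10, 35, 60, 85, 110, 135, 160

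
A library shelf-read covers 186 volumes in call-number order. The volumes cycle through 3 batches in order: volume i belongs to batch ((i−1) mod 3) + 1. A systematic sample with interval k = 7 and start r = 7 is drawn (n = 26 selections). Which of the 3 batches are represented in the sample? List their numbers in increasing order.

1, 2, 3

Consecutive selections differ by k = 7, so their batch numbers differ by 7 mod 3 = 1.
gcd(7, 3) = 1, so the sample visits 3/1 = 3 distinct residues mod 3.
Start 7 is batch 1; the batches hit are 1, 2, 3.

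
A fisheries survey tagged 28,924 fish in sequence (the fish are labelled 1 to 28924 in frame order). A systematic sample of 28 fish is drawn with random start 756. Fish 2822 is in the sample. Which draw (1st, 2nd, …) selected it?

3

k = 28924/28 = 1033
position = (2822 − 756)/1033 + 1 = 2066/1033 + 1 = 2 + 1 = 3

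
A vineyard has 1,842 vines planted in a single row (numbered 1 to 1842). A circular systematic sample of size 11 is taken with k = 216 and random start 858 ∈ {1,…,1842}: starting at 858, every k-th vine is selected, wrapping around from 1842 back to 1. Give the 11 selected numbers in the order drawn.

858, 1074, 1290, 1506, 1722, 96, 312, 528, 744, 960, 1176

Selection 1: 858
Selection 2: 858 + 216 = 1074
Selection 3: 1074 + 216 = 1290
Selection 4: 1290 + 216 = 1506
Selection 5: 1506 + 216 = 1722
Selection 6: 1722 + 216 = 1938 → 1938 − 1842 = 96
Selection 7: 96 + 216 = 312
Selection 8: 312 + 216 = 528
Selection 9: 528 + 216 = 744
Selection 10: 744 + 216 = 960
Selection 11: 960 + 216 = 1176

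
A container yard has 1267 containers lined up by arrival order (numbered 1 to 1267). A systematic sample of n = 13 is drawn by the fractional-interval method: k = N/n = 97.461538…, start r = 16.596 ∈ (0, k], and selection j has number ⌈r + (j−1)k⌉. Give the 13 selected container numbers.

17, 115, 212, 309, 407, 504, 602, 699, 797, 894, 992, 1089, 1187

j=1: r + 0k = 16.596 → ⌈·⌉ = 17
j=2: r + 1k = 114.057538… → ⌈·⌉ = 115
j=3: r + 2k = 211.519076… → ⌈·⌉ = 212
j=4: r + 3k = 308.980615… → ⌈·⌉ = 309
j=5: r + 4k = 406.442153… → ⌈·⌉ = 407
j=6: r + 5k = 503.903692… → ⌈·⌉ = 504
j=7: r + 6k = 601.365230… → ⌈·⌉ = 602
j=8: r + 7k = 698.826769… → ⌈·⌉ = 699
j=9: r + 8k = 796.288307… → ⌈·⌉ = 797
j=10: r + 9k = 893.749846… → ⌈·⌉ = 894
j=11: r + 10k = 991.211384… → ⌈·⌉ = 992
j=12: r + 11k = 1088.672923… → ⌈·⌉ = 1089
j=13: r + 12k = 1186.134461… → ⌈·⌉ = 1187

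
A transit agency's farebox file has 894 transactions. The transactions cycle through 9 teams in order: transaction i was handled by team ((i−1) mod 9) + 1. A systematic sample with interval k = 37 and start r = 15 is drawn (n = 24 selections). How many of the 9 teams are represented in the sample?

9

Consecutive selections differ by k = 37, so their team numbers differ by 37 mod 9 = 1.
gcd(37, 9) = 1, so the sample visits 9/1 = 9 distinct residues mod 9.
Start 15 is team 6; the teams hit are 1, 2, 3, 4, 5, 6, 7, 8, 9.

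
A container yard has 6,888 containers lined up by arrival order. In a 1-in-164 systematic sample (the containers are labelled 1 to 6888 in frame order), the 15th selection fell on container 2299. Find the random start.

3

k = 164
r = 2299 − (15−1)×164 = 2299 − 2296 = 3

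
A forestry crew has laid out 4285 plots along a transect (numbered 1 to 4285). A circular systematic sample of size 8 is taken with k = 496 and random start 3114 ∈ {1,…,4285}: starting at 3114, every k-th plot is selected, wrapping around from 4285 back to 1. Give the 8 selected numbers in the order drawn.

Selection 1: 3114
Selection 2: 3114 + 496 = 3610
Selection 3: 3610 + 496 = 4106
Selection 4: 4106 + 496 = 4602 → 4602 − 4285 = 317
Selection 5: 317 + 496 = 813
Selection 6: 813 + 496 = 1309
Selection 7: 1309 + 496 = 1805
Selection 8: 1805 + 496 = 2301

3114, 3610, 4106, 317, 813, 1309, 1805, 2301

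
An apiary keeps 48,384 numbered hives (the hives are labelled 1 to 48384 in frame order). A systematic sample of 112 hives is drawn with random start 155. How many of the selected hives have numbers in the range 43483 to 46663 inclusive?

k = 48384/112 = 432
First selection ≥ 43483: 155 + ⌈(43483−155)/432⌉·432 = 155 + 101×432 = 43787
Last selection ≤ 46663: 155 + ⌊(46663−155)/432⌋·432 = 155 + 107×432 = 46379
Count = 107 − 101 + 1 = 7

7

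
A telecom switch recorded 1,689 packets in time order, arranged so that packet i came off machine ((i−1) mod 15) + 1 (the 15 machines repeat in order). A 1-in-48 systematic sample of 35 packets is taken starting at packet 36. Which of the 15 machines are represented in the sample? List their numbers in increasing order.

Consecutive selections differ by k = 48, so their machine numbers differ by 48 mod 15 = 3.
gcd(48, 15) = 3, so the sample visits 15/3 = 5 distinct residues mod 15.
Start 36 is machine 6; the machines hit are 3, 6, 9, 12, 15.

3, 6, 9, 12, 15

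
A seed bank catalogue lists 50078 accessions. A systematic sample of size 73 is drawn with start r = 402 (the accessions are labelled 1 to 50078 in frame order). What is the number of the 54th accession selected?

k = 50078/73 = 686
54th selection = r + (54−1)·k = 402 + 53×686 = 402 + 36358 = 36760

36760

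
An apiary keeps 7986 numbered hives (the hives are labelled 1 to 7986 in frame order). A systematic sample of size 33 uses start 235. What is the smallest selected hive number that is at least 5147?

k = 7986/33 = 242
Steps past start: ⌈(5147 − 235)/242⌉ = ⌈4912/242⌉ = 21
Selected hive: 235 + 21×242 = 5317

5317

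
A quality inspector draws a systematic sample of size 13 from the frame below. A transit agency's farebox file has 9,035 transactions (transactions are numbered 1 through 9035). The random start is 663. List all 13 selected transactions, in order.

663, 1358, 2053, 2748, 3443, 4138, 4833, 5528, 6223, 6918, 7613, 8308, 9003

k = N/n = 9035/13 = 695
transaction 1: 663
transaction 2: 663 + 695 = 1358
transaction 3: 1358 + 695 = 2053
transaction 4: 2053 + 695 = 2748
transaction 5: 2748 + 695 = 3443
transaction 6: 3443 + 695 = 4138
transaction 7: 4138 + 695 = 4833
transaction 8: 4833 + 695 = 5528
transaction 9: 5528 + 695 = 6223
transaction 10: 6223 + 695 = 6918
transaction 11: 6918 + 695 = 7613
transaction 12: 7613 + 695 = 8308
transaction 13: 8308 + 695 = 9003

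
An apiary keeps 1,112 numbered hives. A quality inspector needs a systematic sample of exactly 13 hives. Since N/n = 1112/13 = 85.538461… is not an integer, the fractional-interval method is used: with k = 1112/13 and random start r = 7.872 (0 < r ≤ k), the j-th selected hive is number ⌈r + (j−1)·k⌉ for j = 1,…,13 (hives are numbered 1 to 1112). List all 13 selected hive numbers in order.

8, 94, 179, 265, 351, 436, 522, 607, 693, 778, 864, 949, 1035

j=1: r + 0k = 7.872 → ⌈·⌉ = 8
j=2: r + 1k = 93.410461… → ⌈·⌉ = 94
j=3: r + 2k = 178.948923… → ⌈·⌉ = 179
j=4: r + 3k = 264.487384… → ⌈·⌉ = 265
j=5: r + 4k = 350.025846… → ⌈·⌉ = 351
j=6: r + 5k = 435.564307… → ⌈·⌉ = 436
j=7: r + 6k = 521.102769… → ⌈·⌉ = 522
j=8: r + 7k = 606.641230… → ⌈·⌉ = 607
j=9: r + 8k = 692.179692… → ⌈·⌉ = 693
j=10: r + 9k = 777.718153… → ⌈·⌉ = 778
j=11: r + 10k = 863.256615… → ⌈·⌉ = 864
j=12: r + 11k = 948.795076… → ⌈·⌉ = 949
j=13: r + 12k = 1034.333538… → ⌈·⌉ = 1035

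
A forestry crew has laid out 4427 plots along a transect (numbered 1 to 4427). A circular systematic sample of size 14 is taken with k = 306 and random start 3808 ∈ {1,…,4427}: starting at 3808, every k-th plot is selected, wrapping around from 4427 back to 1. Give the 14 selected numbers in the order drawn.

3808, 4114, 4420, 299, 605, 911, 1217, 1523, 1829, 2135, 2441, 2747, 3053, 3359

Selection 1: 3808
Selection 2: 3808 + 306 = 4114
Selection 3: 4114 + 306 = 4420
Selection 4: 4420 + 306 = 4726 → 4726 − 4427 = 299
Selection 5: 299 + 306 = 605
Selection 6: 605 + 306 = 911
Selection 7: 911 + 306 = 1217
Selection 8: 1217 + 306 = 1523
Selection 9: 1523 + 306 = 1829
Selection 10: 1829 + 306 = 2135
Selection 11: 2135 + 306 = 2441
Selection 12: 2441 + 306 = 2747
Selection 13: 2747 + 306 = 3053
Selection 14: 3053 + 306 = 3359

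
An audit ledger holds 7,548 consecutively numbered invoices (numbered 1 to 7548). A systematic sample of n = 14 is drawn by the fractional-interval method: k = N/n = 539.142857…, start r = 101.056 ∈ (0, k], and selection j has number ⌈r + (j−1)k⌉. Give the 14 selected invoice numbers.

102, 641, 1180, 1719, 2258, 2797, 3336, 3876, 4415, 4954, 5493, 6032, 6571, 7110

j=1: r + 0k = 101.056 → ⌈·⌉ = 102
j=2: r + 1k = 640.198857… → ⌈·⌉ = 641
j=3: r + 2k = 1179.341714… → ⌈·⌉ = 1180
j=4: r + 3k = 1718.484571… → ⌈·⌉ = 1719
j=5: r + 4k = 2257.627428… → ⌈·⌉ = 2258
j=6: r + 5k = 2796.770285… → ⌈·⌉ = 2797
j=7: r + 6k = 3335.913142… → ⌈·⌉ = 3336
j=8: r + 7k = 3875.056 → ⌈·⌉ = 3876
j=9: r + 8k = 4414.198857… → ⌈·⌉ = 4415
j=10: r + 9k = 4953.341714… → ⌈·⌉ = 4954
j=11: r + 10k = 5492.484571… → ⌈·⌉ = 5493
j=12: r + 11k = 6031.627428… → ⌈·⌉ = 6032
j=13: r + 12k = 6570.770285… → ⌈·⌉ = 6571
j=14: r + 13k = 7109.913142… → ⌈·⌉ = 7110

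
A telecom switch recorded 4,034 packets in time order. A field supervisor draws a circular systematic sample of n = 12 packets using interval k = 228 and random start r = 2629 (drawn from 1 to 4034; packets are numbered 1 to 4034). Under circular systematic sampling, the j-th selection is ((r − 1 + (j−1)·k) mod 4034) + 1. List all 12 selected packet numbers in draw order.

Selection 1: 2629
Selection 2: 2629 + 228 = 2857
Selection 3: 2857 + 228 = 3085
Selection 4: 3085 + 228 = 3313
Selection 5: 3313 + 228 = 3541
Selection 6: 3541 + 228 = 3769
Selection 7: 3769 + 228 = 3997
Selection 8: 3997 + 228 = 4225 → 4225 − 4034 = 191
Selection 9: 191 + 228 = 419
Selection 10: 419 + 228 = 647
Selection 11: 647 + 228 = 875
Selection 12: 875 + 228 = 1103

2629, 2857, 3085, 3313, 3541, 3769, 3997, 191, 419, 647, 875, 1103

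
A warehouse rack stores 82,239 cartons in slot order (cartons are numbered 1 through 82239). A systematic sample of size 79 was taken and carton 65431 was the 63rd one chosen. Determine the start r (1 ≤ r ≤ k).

889

k = 82239/79 = 1041
r = 65431 − (63−1)×1041 = 65431 − 64542 = 889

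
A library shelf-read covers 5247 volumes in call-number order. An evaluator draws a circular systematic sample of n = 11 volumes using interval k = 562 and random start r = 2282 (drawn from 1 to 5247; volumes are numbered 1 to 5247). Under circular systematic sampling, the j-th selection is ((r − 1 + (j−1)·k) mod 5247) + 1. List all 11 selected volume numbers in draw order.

2282, 2844, 3406, 3968, 4530, 5092, 407, 969, 1531, 2093, 2655

Selection 1: 2282
Selection 2: 2282 + 562 = 2844
Selection 3: 2844 + 562 = 3406
Selection 4: 3406 + 562 = 3968
Selection 5: 3968 + 562 = 4530
Selection 6: 4530 + 562 = 5092
Selection 7: 5092 + 562 = 5654 → 5654 − 5247 = 407
Selection 8: 407 + 562 = 969
Selection 9: 969 + 562 = 1531
Selection 10: 1531 + 562 = 2093
Selection 11: 2093 + 562 = 2655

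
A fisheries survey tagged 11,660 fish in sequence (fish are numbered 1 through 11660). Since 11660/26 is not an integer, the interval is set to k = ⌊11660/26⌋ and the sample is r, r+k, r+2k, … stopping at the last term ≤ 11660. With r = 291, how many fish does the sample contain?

k = ⌊11660/26⌋ = 448
Achieved size = ⌊(11660 − 291)/448⌋ + 1 = ⌊11369/448⌋ + 1 = 25 + 1 = 26
(last selection: 291 + 25×448 = 11491 ≤ 11660; next would be 11939 > 11660)

26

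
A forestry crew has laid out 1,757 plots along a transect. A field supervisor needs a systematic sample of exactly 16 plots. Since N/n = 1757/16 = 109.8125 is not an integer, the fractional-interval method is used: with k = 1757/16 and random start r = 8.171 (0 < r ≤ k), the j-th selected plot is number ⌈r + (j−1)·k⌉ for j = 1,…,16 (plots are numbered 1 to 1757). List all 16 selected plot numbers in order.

j=1: r + 0k = 8.171 → ⌈·⌉ = 9
j=2: r + 1k = 117.9835 → ⌈·⌉ = 118
j=3: r + 2k = 227.796 → ⌈·⌉ = 228
j=4: r + 3k = 337.6085 → ⌈·⌉ = 338
j=5: r + 4k = 447.421 → ⌈·⌉ = 448
j=6: r + 5k = 557.2335 → ⌈·⌉ = 558
j=7: r + 6k = 667.046 → ⌈·⌉ = 668
j=8: r + 7k = 776.8585 → ⌈·⌉ = 777
j=9: r + 8k = 886.671 → ⌈·⌉ = 887
j=10: r + 9k = 996.4835 → ⌈·⌉ = 997
j=11: r + 10k = 1106.296 → ⌈·⌉ = 1107
j=12: r + 11k = 1216.1085 → ⌈·⌉ = 1217
j=13: r + 12k = 1325.921 → ⌈·⌉ = 1326
j=14: r + 13k = 1435.7335 → ⌈·⌉ = 1436
j=15: r + 14k = 1545.546 → ⌈·⌉ = 1546
j=16: r + 15k = 1655.3585 → ⌈·⌉ = 1656

9, 118, 228, 338, 448, 558, 668, 777, 887, 997, 1107, 1217, 1326, 1436, 1546, 1656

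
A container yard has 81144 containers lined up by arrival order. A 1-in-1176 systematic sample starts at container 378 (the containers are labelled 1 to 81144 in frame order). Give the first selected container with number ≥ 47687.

48594

k = 1176
Steps past start: ⌈(47687 − 378)/1176⌉ = ⌈47309/1176⌉ = 41
Selected container: 378 + 41×1176 = 48594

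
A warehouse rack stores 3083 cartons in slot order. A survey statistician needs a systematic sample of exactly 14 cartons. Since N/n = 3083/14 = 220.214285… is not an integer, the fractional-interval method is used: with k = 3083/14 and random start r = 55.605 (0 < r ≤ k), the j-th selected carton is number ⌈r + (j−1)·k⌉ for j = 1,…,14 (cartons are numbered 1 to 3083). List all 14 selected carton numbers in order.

j=1: r + 0k = 55.605 → ⌈·⌉ = 56
j=2: r + 1k = 275.819285… → ⌈·⌉ = 276
j=3: r + 2k = 496.033571… → ⌈·⌉ = 497
j=4: r + 3k = 716.247857… → ⌈·⌉ = 717
j=5: r + 4k = 936.462142… → ⌈·⌉ = 937
j=6: r + 5k = 1156.676428… → ⌈·⌉ = 1157
j=7: r + 6k = 1376.890714… → ⌈·⌉ = 1377
j=8: r + 7k = 1597.105 → ⌈·⌉ = 1598
j=9: r + 8k = 1817.319285… → ⌈·⌉ = 1818
j=10: r + 9k = 2037.533571… → ⌈·⌉ = 2038
j=11: r + 10k = 2257.747857… → ⌈·⌉ = 2258
j=12: r + 11k = 2477.962142… → ⌈·⌉ = 2478
j=13: r + 12k = 2698.176428… → ⌈·⌉ = 2699
j=14: r + 13k = 2918.390714… → ⌈·⌉ = 2919

56, 276, 497, 717, 937, 1157, 1377, 1598, 1818, 2038, 2258, 2478, 2699, 2919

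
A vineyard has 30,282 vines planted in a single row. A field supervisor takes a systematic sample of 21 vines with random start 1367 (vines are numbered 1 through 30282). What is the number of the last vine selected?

30207

k = 30282/21 = 1442
21st selection = r + (21−1)·k = 1367 + 20×1442 = 1367 + 28840 = 30207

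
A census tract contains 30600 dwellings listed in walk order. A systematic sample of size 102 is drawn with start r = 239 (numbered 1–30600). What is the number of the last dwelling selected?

30539

k = 30600/102 = 300
102nd selection = r + (102−1)·k = 239 + 101×300 = 239 + 30300 = 30539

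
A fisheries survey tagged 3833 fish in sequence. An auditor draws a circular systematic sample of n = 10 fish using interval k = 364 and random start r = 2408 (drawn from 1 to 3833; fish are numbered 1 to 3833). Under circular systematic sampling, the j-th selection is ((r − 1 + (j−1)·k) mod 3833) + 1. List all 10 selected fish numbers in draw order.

Selection 1: 2408
Selection 2: 2408 + 364 = 2772
Selection 3: 2772 + 364 = 3136
Selection 4: 3136 + 364 = 3500
Selection 5: 3500 + 364 = 3864 → 3864 − 3833 = 31
Selection 6: 31 + 364 = 395
Selection 7: 395 + 364 = 759
Selection 8: 759 + 364 = 1123
Selection 9: 1123 + 364 = 1487
Selection 10: 1487 + 364 = 1851

2408, 2772, 3136, 3500, 31, 395, 759, 1123, 1487, 1851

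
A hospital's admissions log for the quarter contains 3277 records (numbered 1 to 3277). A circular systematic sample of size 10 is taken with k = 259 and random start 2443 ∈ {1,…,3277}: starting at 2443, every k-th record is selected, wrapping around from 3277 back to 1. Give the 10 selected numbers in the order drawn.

Selection 1: 2443
Selection 2: 2443 + 259 = 2702
Selection 3: 2702 + 259 = 2961
Selection 4: 2961 + 259 = 3220
Selection 5: 3220 + 259 = 3479 → 3479 − 3277 = 202
Selection 6: 202 + 259 = 461
Selection 7: 461 + 259 = 720
Selection 8: 720 + 259 = 979
Selection 9: 979 + 259 = 1238
Selection 10: 1238 + 259 = 1497

2443, 2702, 2961, 3220, 202, 461, 720, 979, 1238, 1497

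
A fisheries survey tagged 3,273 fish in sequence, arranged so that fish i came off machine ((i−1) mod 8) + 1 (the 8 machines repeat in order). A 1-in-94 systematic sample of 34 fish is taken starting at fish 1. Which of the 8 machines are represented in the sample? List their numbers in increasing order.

1, 3, 5, 7

Consecutive selections differ by k = 94, so their machine numbers differ by 94 mod 8 = 6.
gcd(94, 8) = 2, so the sample visits 8/2 = 4 distinct residues mod 8.
Start 1 is machine 1; the machines hit are 1, 3, 5, 7.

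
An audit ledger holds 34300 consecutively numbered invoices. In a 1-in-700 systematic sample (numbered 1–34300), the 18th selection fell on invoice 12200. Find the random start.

k = 700
r = 12200 − (18−1)×700 = 12200 − 11900 = 300

300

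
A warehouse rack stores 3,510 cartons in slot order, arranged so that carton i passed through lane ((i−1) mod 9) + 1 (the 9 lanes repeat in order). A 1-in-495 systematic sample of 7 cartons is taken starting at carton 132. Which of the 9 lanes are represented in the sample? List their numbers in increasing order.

Consecutive selections differ by k = 495, so their lane numbers differ by 495 mod 9 = 0.
gcd(495, 9) = 9, so the sample visits 9/9 = 1 distinct residues mod 9.
Start 132 is lane 6; the lanes hit are 6.

6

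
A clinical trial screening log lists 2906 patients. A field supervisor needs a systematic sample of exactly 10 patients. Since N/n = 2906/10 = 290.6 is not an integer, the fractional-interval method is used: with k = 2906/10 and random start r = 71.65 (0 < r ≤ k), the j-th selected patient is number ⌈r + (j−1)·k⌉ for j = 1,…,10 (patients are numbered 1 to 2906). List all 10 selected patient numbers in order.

72, 363, 653, 944, 1235, 1525, 1816, 2106, 2397, 2688

j=1: r + 0k = 71.65 → ⌈·⌉ = 72
j=2: r + 1k = 362.25 → ⌈·⌉ = 363
j=3: r + 2k = 652.85 → ⌈·⌉ = 653
j=4: r + 3k = 943.45 → ⌈·⌉ = 944
j=5: r + 4k = 1234.05 → ⌈·⌉ = 1235
j=6: r + 5k = 1524.65 → ⌈·⌉ = 1525
j=7: r + 6k = 1815.25 → ⌈·⌉ = 1816
j=8: r + 7k = 2105.85 → ⌈·⌉ = 2106
j=9: r + 8k = 2396.45 → ⌈·⌉ = 2397
j=10: r + 9k = 2687.05 → ⌈·⌉ = 2688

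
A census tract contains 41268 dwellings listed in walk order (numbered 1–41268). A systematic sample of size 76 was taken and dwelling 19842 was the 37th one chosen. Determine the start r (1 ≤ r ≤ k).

k = 41268/76 = 543
r = 19842 − (37−1)×543 = 19842 − 19548 = 294

294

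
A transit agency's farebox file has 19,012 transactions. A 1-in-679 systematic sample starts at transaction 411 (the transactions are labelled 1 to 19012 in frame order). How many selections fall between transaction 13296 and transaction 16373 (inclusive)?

k = 679
First selection ≥ 13296: 411 + ⌈(13296−411)/679⌉·679 = 411 + 19×679 = 13312
Last selection ≤ 16373: 411 + ⌊(16373−411)/679⌋·679 = 411 + 23×679 = 16028
Count = 23 − 19 + 1 = 5

5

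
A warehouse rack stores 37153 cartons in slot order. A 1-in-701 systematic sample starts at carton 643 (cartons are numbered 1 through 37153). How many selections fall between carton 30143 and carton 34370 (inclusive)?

k = 701
First selection ≥ 30143: 643 + ⌈(30143−643)/701⌉·701 = 643 + 43×701 = 30786
Last selection ≤ 34370: 643 + ⌊(34370−643)/701⌋·701 = 643 + 48×701 = 34291
Count = 48 − 43 + 1 = 6

6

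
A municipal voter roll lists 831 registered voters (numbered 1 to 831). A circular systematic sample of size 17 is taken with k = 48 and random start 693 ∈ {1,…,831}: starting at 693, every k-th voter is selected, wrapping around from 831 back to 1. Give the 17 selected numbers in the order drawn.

693, 741, 789, 6, 54, 102, 150, 198, 246, 294, 342, 390, 438, 486, 534, 582, 630

Selection 1: 693
Selection 2: 693 + 48 = 741
Selection 3: 741 + 48 = 789
Selection 4: 789 + 48 = 837 → 837 − 831 = 6
Selection 5: 6 + 48 = 54
Selection 6: 54 + 48 = 102
Selection 7: 102 + 48 = 150
Selection 8: 150 + 48 = 198
Selection 9: 198 + 48 = 246
Selection 10: 246 + 48 = 294
Selection 11: 294 + 48 = 342
Selection 12: 342 + 48 = 390
Selection 13: 390 + 48 = 438
Selection 14: 438 + 48 = 486
Selection 15: 486 + 48 = 534
Selection 16: 534 + 48 = 582
Selection 17: 582 + 48 = 630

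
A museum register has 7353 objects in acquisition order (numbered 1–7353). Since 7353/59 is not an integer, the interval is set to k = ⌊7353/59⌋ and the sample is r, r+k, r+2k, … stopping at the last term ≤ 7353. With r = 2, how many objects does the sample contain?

k = ⌊7353/59⌋ = 124
Achieved size = ⌊(7353 − 2)/124⌋ + 1 = ⌊7351/124⌋ + 1 = 59 + 1 = 60
(last selection: 2 + 59×124 = 7318 ≤ 7353; next would be 7442 > 7353)

60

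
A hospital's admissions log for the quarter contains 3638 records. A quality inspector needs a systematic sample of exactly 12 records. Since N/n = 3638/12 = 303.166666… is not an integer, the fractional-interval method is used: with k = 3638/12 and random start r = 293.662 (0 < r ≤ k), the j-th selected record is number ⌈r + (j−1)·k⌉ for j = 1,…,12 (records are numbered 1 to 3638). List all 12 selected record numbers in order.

294, 597, 900, 1204, 1507, 1810, 2113, 2416, 2719, 3023, 3326, 3629

j=1: r + 0k = 293.662 → ⌈·⌉ = 294
j=2: r + 1k = 596.828666… → ⌈·⌉ = 597
j=3: r + 2k = 899.995333… → ⌈·⌉ = 900
j=4: r + 3k = 1203.162 → ⌈·⌉ = 1204
j=5: r + 4k = 1506.328666… → ⌈·⌉ = 1507
j=6: r + 5k = 1809.495333… → ⌈·⌉ = 1810
j=7: r + 6k = 2112.662 → ⌈·⌉ = 2113
j=8: r + 7k = 2415.828666… → ⌈·⌉ = 2416
j=9: r + 8k = 2718.995333… → ⌈·⌉ = 2719
j=10: r + 9k = 3022.162 → ⌈·⌉ = 3023
j=11: r + 10k = 3325.328666… → ⌈·⌉ = 3326
j=12: r + 11k = 3628.495333… → ⌈·⌉ = 3629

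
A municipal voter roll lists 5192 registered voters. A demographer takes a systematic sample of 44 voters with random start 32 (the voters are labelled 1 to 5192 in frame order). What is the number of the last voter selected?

k = 5192/44 = 118
44th selection = r + (44−1)·k = 32 + 43×118 = 32 + 5074 = 5106

5106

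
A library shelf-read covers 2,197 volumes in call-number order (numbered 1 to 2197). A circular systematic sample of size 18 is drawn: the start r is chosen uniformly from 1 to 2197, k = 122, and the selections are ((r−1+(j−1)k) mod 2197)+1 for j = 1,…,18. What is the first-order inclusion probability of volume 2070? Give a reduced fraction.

18/2197

For each position j, as r ranges over 1…2197 the j-th selection hits every volume exactly once, so volume 2070 is selected for exactly 18 of the 2197 starts.
Inclusion probability = 18/2197.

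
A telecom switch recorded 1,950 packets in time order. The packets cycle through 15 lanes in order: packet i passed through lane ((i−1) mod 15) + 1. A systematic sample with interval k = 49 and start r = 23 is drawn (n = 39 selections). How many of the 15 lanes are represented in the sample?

Consecutive selections differ by k = 49, so their lane numbers differ by 49 mod 15 = 4.
gcd(49, 15) = 1, so the sample visits 15/1 = 15 distinct residues mod 15.
Start 23 is lane 8; the lanes hit are 1, 2, 3, 4, 5, 6, 7, 8, 9, 10, 11, 12, 13, 14, 15.

15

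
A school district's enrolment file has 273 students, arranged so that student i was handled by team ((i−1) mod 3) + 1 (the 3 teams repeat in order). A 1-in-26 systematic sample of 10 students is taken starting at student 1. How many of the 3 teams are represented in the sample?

3

Consecutive selections differ by k = 26, so their team numbers differ by 26 mod 3 = 2.
gcd(26, 3) = 1, so the sample visits 3/1 = 3 distinct residues mod 3.
Start 1 is team 1; the teams hit are 1, 2, 3.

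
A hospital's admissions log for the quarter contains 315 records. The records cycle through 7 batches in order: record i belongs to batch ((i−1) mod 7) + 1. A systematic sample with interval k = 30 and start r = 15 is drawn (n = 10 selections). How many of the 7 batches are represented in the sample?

7

Consecutive selections differ by k = 30, so their batch numbers differ by 30 mod 7 = 2.
gcd(30, 7) = 1, so the sample visits 7/1 = 7 distinct residues mod 7.
Start 15 is batch 1; the batches hit are 1, 2, 3, 4, 5, 6, 7.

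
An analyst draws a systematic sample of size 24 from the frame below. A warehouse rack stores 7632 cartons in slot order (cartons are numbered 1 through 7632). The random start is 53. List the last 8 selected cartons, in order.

k = N/n = 7632/24 = 318
17th selection = 53 + 16×318 = 5141
18th: 5141 + 318 = 5459
19th: 5459 + 318 = 5777
20th: 5777 + 318 = 6095
21st: 6095 + 318 = 6413
22nd: 6413 + 318 = 6731
23rd: 6731 + 318 = 7049
24th: 7049 + 318 = 7367

5141, 5459, 5777, 6095, 6413, 6731, 7049, 7367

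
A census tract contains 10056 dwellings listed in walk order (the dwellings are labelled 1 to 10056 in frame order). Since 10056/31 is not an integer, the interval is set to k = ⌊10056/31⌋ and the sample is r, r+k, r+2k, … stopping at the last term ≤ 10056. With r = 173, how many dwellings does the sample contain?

31

k = ⌊10056/31⌋ = 324
Achieved size = ⌊(10056 − 173)/324⌋ + 1 = ⌊9883/324⌋ + 1 = 30 + 1 = 31
(last selection: 173 + 30×324 = 9893 ≤ 10056; next would be 10217 > 10056)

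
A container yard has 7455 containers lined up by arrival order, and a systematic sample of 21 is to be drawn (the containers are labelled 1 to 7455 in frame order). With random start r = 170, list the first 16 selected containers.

k = N/n = 7455/21 = 355
container 1: 170
container 2: 170 + 355 = 525
container 3: 525 + 355 = 880
container 4: 880 + 355 = 1235
container 5: 1235 + 355 = 1590
container 6: 1590 + 355 = 1945
container 7: 1945 + 355 = 2300
container 8: 2300 + 355 = 2655
container 9: 2655 + 355 = 3010
container 10: 3010 + 355 = 3365
container 11: 3365 + 355 = 3720
container 12: 3720 + 355 = 4075
container 13: 4075 + 355 = 4430
container 14: 4430 + 355 = 4785
container 15: 4785 + 355 = 5140
container 16: 5140 + 355 = 5495

170, 525, 880, 1235, 1590, 1945, 2300, 2655, 3010, 3365, 3720, 4075, 4430, 4785, 5140, 5495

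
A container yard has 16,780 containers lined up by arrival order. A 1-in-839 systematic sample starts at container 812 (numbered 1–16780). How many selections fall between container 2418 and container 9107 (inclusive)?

k = 839
First selection ≥ 2418: 812 + ⌈(2418−812)/839⌉·839 = 812 + 2×839 = 2490
Last selection ≤ 9107: 812 + ⌊(9107−812)/839⌋·839 = 812 + 9×839 = 8363
Count = 9 − 2 + 1 = 8

8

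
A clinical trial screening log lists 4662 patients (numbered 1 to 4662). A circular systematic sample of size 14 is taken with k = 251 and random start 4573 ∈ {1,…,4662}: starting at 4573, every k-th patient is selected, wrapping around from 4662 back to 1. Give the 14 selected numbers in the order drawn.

4573, 162, 413, 664, 915, 1166, 1417, 1668, 1919, 2170, 2421, 2672, 2923, 3174

Selection 1: 4573
Selection 2: 4573 + 251 = 4824 → 4824 − 4662 = 162
Selection 3: 162 + 251 = 413
Selection 4: 413 + 251 = 664
Selection 5: 664 + 251 = 915
Selection 6: 915 + 251 = 1166
Selection 7: 1166 + 251 = 1417
Selection 8: 1417 + 251 = 1668
Selection 9: 1668 + 251 = 1919
Selection 10: 1919 + 251 = 2170
Selection 11: 2170 + 251 = 2421
Selection 12: 2421 + 251 = 2672
Selection 13: 2672 + 251 = 2923
Selection 14: 2923 + 251 = 3174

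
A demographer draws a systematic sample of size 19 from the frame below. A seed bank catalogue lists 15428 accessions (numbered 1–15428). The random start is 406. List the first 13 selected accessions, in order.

k = N/n = 15428/19 = 812
accession 1: 406
accession 2: 406 + 812 = 1218
accession 3: 1218 + 812 = 2030
accession 4: 2030 + 812 = 2842
accession 5: 2842 + 812 = 3654
accession 6: 3654 + 812 = 4466
accession 7: 4466 + 812 = 5278
accession 8: 5278 + 812 = 6090
accession 9: 6090 + 812 = 6902
accession 10: 6902 + 812 = 7714
accession 11: 7714 + 812 = 8526
accession 12: 8526 + 812 = 9338
accession 13: 9338 + 812 = 10150

406, 1218, 2030, 2842, 3654, 4466, 5278, 6090, 6902, 7714, 8526, 9338, 10150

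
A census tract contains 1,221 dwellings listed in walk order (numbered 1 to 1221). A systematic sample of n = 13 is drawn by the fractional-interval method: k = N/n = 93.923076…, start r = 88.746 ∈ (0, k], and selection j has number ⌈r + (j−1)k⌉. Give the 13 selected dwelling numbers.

89, 183, 277, 371, 465, 559, 653, 747, 841, 935, 1028, 1122, 1216

j=1: r + 0k = 88.746 → ⌈·⌉ = 89
j=2: r + 1k = 182.669076… → ⌈·⌉ = 183
j=3: r + 2k = 276.592153… → ⌈·⌉ = 277
j=4: r + 3k = 370.515230… → ⌈·⌉ = 371
j=5: r + 4k = 464.438307… → ⌈·⌉ = 465
j=6: r + 5k = 558.361384… → ⌈·⌉ = 559
j=7: r + 6k = 652.284461… → ⌈·⌉ = 653
j=8: r + 7k = 746.207538… → ⌈·⌉ = 747
j=9: r + 8k = 840.130615… → ⌈·⌉ = 841
j=10: r + 9k = 934.053692… → ⌈·⌉ = 935
j=11: r + 10k = 1027.976769… → ⌈·⌉ = 1028
j=12: r + 11k = 1121.899846… → ⌈·⌉ = 1122
j=13: r + 12k = 1215.822923… → ⌈·⌉ = 1216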